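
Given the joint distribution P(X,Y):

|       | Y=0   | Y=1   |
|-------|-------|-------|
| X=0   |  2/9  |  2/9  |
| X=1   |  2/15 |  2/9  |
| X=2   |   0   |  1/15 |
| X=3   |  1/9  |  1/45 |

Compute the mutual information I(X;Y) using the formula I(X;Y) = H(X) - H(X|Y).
0.1263 bits

I(X;Y) = H(X) - H(X|Y)

Marginal of X (row sums):
  P(X=0) = 2/9 + 2/9 = 4/9
  P(X=1) = 2/15 + 2/9 = 16/45
  P(X=2) = 0 + 1/15 = 1/15
  P(X=3) = 1/9 + 1/45 = 2/15
H(X) = -[(4/9)·log₂(4/9) + (16/45)·log₂(16/45) + (1/15)·log₂(1/15) + (2/15)·log₂(2/15)]
  = 0.519967 + 0.530437 + 0.260459 + 0.387585 = 1.69845 bits

Marginal of Y (column sums):
  P(Y=0) = 2/9 + 2/15 + 0 + 1/9 = 7/15
  P(Y=1) = 2/9 + 2/9 + 1/15 + 1/45 = 8/15
H(X|Y) = Σ_y P(y)·H(X|Y=y):
  Y=0: P(Y=0) = 7/15, P(X|Y=0) = (10/21, 2/7, 0, 5/21) → H(X|Y=0) = 1.519046
  Y=1: P(Y=1) = 8/15, P(X|Y=1) = (5/12, 5/12, 1/8, 1/24) → H(X|Y=1) = 1.618569
H(X|Y) = (7/15)·1.519046 + (8/15)·1.618569 = 1.57212 bits

I(X;Y) = H(X) - H(X|Y) = 1.69845 - 1.57212 = 0.1263 bits

Cross-check via I(X;Y) = H(X) + H(Y) - H(X,Y): computing H(Y) from the column sums and H(X,Y) from the 8 cells in the same way gives H(Y) = 0.99679 bits and H(X,Y) = 2.56892 bits, so
I(X;Y) = 1.69845 + 0.99679 - 2.56892 = 0.1263 bits ✓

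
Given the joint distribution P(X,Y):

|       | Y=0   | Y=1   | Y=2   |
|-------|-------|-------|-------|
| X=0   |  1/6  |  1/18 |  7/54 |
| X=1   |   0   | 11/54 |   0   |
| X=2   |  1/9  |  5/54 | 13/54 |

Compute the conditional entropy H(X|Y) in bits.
1.1026 bits

H(X|Y) = H(X,Y) - H(Y)

H(X,Y) = -Σ_{x,y} P(x,y) log₂ P(x,y). Per-cell terms -P(x,y)·log₂P(x,y):
  X=0: 0.4308271, 0.2316625, 0.3820876
  X=1: 0.0000000, 0.4675929, 0.0000000
  X=2: 0.3522139, 0.3178666, 0.4945893
  (cells with P = 0 contribute 0)
Sum of the 9 terms: H(X,Y) = 2.676840 bits

Marginal of Y (column sums):
  P(Y=0) = 1/6 + 0 + 1/9 = 5/18
  P(Y=1) = 1/18 + 11/54 + 5/54 = 19/54
  P(Y=2) = 7/54 + 0 + 13/54 = 10/27
H(Y) = -[(5/18)·log₂(5/18) + (19/54)·log₂(19/54) + (10/27)·log₂(10/27)]
  = 0.5133325 + 0.5302267 + 0.5307257 = 1.574285 bits

H(X|Y) = H(X,Y) - H(Y) = 2.676840 - 1.574285 = 1.1026 bits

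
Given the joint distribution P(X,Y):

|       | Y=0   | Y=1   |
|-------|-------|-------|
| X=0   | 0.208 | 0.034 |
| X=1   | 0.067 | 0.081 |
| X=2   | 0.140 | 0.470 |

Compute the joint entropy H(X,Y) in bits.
2.1011 bits

H(X,Y) = -Σ_{x,y} P(x,y) log₂ P(x,y). Per-cell terms -P(x,y)·log₂P(x,y):
  X=0: 0.47119, 0.16586
  X=1: 0.26128, 0.29370
  X=2: 0.39711, 0.51196
Sum of the 6 terms: H(X,Y) = 2.1011 bits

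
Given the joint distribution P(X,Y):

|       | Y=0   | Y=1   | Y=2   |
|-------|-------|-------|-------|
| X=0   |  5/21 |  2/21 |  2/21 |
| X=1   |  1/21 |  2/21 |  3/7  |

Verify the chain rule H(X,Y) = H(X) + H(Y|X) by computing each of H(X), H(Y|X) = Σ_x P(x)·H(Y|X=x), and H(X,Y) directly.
H(X) = 0.9852 bits, H(Y|X) = 1.2100 bits, H(X,Y) = 2.1952 bits

Marginal of X (row sums):
  P(X=0) = 5/21 + 2/21 + 2/21 = 3/7
  P(X=1) = 1/21 + 2/21 + 3/7 = 4/7
H(X) = -[(3/7)·log₂(3/7) + (4/7)·log₂(4/7)]
  = 0.52388 + 0.46135 = 0.9852 bits

H(Y|X) = Σ_x P(x)·H(Y|X=x):
  X=0: P(X=0) = 3/7, P(Y|X=0) = (5/9, 2/9, 2/9) → H(Y|X=0) = 1.43552
  X=1: P(X=1) = 4/7, P(Y|X=1) = (1/12, 1/6, 3/4) → H(Y|X=1) = 1.04085
H(Y|X) = (3/7)·1.43552 + (4/7)·1.04085 = 1.2100 bits

H(X,Y) = -Σ_{x,y} P(x,y) log₂ P(x,y). Per-cell terms -P(x,y)·log₂P(x,y):
  X=0: 0.49295, 0.32308, 0.32308
  X=1: 0.20916, 0.32308, 0.52388
Sum of the 6 terms: H(X,Y) = 2.1952 bits

Chain rule check:
  H(X) + H(Y|X) = 0.9852 + 1.2100 = 2.1952 bits
  H(X,Y) = 2.1952 bits
✓ Chain rule verified.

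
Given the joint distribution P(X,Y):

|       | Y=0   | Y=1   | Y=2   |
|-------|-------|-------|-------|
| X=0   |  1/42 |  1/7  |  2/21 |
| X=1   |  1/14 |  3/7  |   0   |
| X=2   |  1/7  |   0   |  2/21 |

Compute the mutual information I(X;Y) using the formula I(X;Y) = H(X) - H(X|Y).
0.5367 bits

I(X;Y) = H(X) - H(X|Y)

Marginal of X (row sums):
  P(X=0) = 1/42 + 1/7 + 2/21 = 11/42
  P(X=1) = 1/14 + 3/7 + 0 = 1/2
  P(X=2) = 1/7 + 0 + 2/21 = 5/21
H(X) = -[(11/42)·log₂(11/42) + (1/2)·log₂(1/2) + (5/21)·log₂(5/21)]
  = 0.50623 + 0.50000 + 0.49295 = 1.4992 bits

Marginal of Y (column sums):
  P(Y=0) = 1/42 + 1/14 + 1/7 = 5/21
  P(Y=1) = 1/7 + 3/7 + 0 = 4/7
  P(Y=2) = 2/21 + 0 + 2/21 = 4/21
H(X|Y) = Σ_y P(y)·H(X|Y=y):
  Y=0: P(Y=0) = 5/21, P(X|Y=0) = (1/10, 3/10, 3/5) → H(X|Y=0) = 1.29546
  Y=1: P(Y=1) = 4/7, P(X|Y=1) = (1/4, 3/4, 0) → H(X|Y=1) = 0.81128
  Y=2: P(Y=2) = 4/21, P(X|Y=2) = (1/2, 0, 1/2) → H(X|Y=2) = 1.00000
H(X|Y) = (5/21)·1.29546 + (4/7)·0.81128 + (4/21)·1.00000 = 0.9625 bits

I(X;Y) = H(X) - H(X|Y) = 1.4992 - 0.9625 = 0.5367 bits

Cross-check via I(X;Y) = H(X) + H(Y) - H(X,Y): computing H(Y) from the column sums and H(X,Y) from the 9 cells in the same way gives H(Y) = 1.4100 bits and H(X,Y) = 2.3725 bits, so
I(X;Y) = 1.4992 + 1.4100 - 2.3725 = 0.5367 bits ✓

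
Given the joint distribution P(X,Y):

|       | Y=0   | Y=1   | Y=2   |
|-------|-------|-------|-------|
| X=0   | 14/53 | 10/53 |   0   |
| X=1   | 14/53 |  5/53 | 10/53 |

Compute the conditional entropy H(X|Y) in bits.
0.7882 bits

H(X|Y) = H(X,Y) - H(Y)

H(X,Y) = -Σ_{x,y} P(x,y) log₂ P(x,y). Per-cell terms -P(x,y)·log₂P(x,y):
  X=0: 0.5073, 0.4540, 0.0000
  X=1: 0.5073, 0.3213, 0.4540
  (cells with P = 0 contribute 0)
Sum of the 6 terms: H(X,Y) = 2.2439 bits

Marginal of Y (column sums):
  P(Y=0) = 14/53 + 14/53 = 28/53
  P(Y=1) = 10/53 + 5/53 = 15/53
  P(Y=2) = 0 + 10/53 = 10/53
H(Y) = -[(28/53)·log₂(28/53) + (15/53)·log₂(15/53) + (10/53)·log₂(10/53)]
  = 0.4863 + 0.5154 + 0.4540 = 1.4557 bits

H(X|Y) = H(X,Y) - H(Y) = 2.2439 - 1.4557 = 0.7882 bits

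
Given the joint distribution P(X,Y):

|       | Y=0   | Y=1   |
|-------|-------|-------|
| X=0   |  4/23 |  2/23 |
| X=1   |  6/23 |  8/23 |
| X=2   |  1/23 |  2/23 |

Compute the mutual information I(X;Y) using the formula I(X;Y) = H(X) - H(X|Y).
0.0396 bits

I(X;Y) = H(X) - H(X|Y)

Marginal of X (row sums):
  P(X=0) = 4/23 + 2/23 = 6/23
  P(X=1) = 6/23 + 8/23 = 14/23
  P(X=2) = 1/23 + 2/23 = 3/23
H(X) = -[(6/23)·log₂(6/23) + (14/23)·log₂(14/23) + (3/23)·log₂(3/23)]
  = 0.5057 + 0.4360 + 0.3833 = 1.3250 bits

Marginal of Y (column sums):
  P(Y=0) = 4/23 + 6/23 + 1/23 = 11/23
  P(Y=1) = 2/23 + 8/23 + 2/23 = 12/23
H(X|Y) = Σ_y P(y)·H(X|Y=y):
  Y=0: P(Y=0) = 11/23, P(X|Y=0) = (4/11, 6/11, 1/11) → H(X|Y=0) = 1.3222
  Y=1: P(Y=1) = 12/23, P(X|Y=1) = (1/6, 2/3, 1/6) → H(X|Y=1) = 1.2516
H(X|Y) = (11/23)·1.3222 + (12/23)·1.2516 = 1.2854 bits

I(X;Y) = H(X) - H(X|Y) = 1.3250 - 1.2854 = 0.0396 bits

Cross-check via I(X;Y) = H(X) + H(Y) - H(X,Y): computing H(Y) from the column sums and H(X,Y) from the 6 cells in the same way gives H(Y) = 0.9986 bits and H(X,Y) = 2.2840 bits, so
I(X;Y) = 1.3250 + 0.9986 - 2.2840 = 0.0396 bits ✓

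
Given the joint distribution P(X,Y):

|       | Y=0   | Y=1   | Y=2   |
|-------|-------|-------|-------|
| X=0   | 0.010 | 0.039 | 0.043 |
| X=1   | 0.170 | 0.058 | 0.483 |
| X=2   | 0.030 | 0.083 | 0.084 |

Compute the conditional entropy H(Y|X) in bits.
1.2458 bits

H(Y|X) = H(X,Y) - H(X)

H(X,Y) = -Σ_{x,y} P(x,y) log₂ P(x,y). Per-cell terms -P(x,y)·log₂P(x,y):
  X=0: 0.0664, 0.1825, 0.1952
  X=1: 0.4346, 0.2383, 0.5071
  X=2: 0.1518, 0.2980, 0.3002
Sum of the 9 terms: H(X,Y) = 2.3741 bits

Marginal of X (row sums):
  P(X=0) = 0.010 + 0.039 + 0.043 = 0.092
  P(X=1) = 0.170 + 0.058 + 0.483 = 0.711
  P(X=2) = 0.030 + 0.083 + 0.084 = 0.197
H(X) = -[0.092·log₂(0.092) + 0.711·log₂(0.711) + 0.197·log₂(0.197)]
  = 0.3167 + 0.3499 + 0.4617 = 1.1283 bits

H(Y|X) = H(X,Y) - H(X) = 2.3741 - 1.1283 = 1.2458 bits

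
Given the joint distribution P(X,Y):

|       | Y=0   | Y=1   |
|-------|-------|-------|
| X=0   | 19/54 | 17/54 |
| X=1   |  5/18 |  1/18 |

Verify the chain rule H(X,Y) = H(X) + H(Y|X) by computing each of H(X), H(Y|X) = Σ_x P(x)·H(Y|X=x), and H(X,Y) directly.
H(X) = 0.9183 bits, H(Y|X) = 0.8819 bits, H(X,Y) = 1.8002 bits

Marginal of X (row sums):
  P(X=0) = 19/54 + 17/54 = 2/3
  P(X=1) = 5/18 + 1/18 = 1/3
H(X) = -[(2/3)·log₂(2/3) + (1/3)·log₂(1/3)]
  = 0.389975 + 0.528321 = 0.9183 bits

H(Y|X) = Σ_x P(x)·H(Y|X=x):
  X=0: P(X=0) = 2/3, P(Y|X=0) = (19/36, 17/36) → H(Y|X=0) = 0.997772
  X=1: P(X=1) = 1/3, P(Y|X=1) = (5/6, 1/6) → H(Y|X=1) = 0.650022
H(Y|X) = (2/3)·0.997772 + (1/3)·0.650022 = 0.8819 bits

H(X,Y) = -Σ_{x,y} P(x,y) log₂ P(x,y). Per-cell terms -P(x,y)·log₂P(x,y):
  X=0: 0.530227, 0.524930
  X=1: 0.513332, 0.231663
Sum of the 4 terms: H(X,Y) = 1.8002 bits

Chain rule check:
  H(X) + H(Y|X) = 0.9183 + 0.8819 = 1.8002 bits
  H(X,Y) = 1.8002 bits
✓ Chain rule verified.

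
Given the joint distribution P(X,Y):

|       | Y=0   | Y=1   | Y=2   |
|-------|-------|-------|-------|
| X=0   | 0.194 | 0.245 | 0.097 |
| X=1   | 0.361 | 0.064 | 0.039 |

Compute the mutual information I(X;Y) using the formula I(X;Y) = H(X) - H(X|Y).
0.1331 bits

I(X;Y) = H(X) - H(X|Y)

Marginal of X (row sums):
  P(X=0) = 0.194 + 0.245 + 0.097 = 0.536
  P(X=1) = 0.361 + 0.064 + 0.039 = 0.464
H(X) = -[0.536·log₂(0.536) + 0.464·log₂(0.464)]
  = 0.48224 + 0.51402 = 0.9963 bits

Marginal of Y (column sums):
  P(Y=0) = 0.194 + 0.361 = 0.555
  P(Y=1) = 0.245 + 0.064 = 0.309
  P(Y=2) = 0.097 + 0.039 = 0.136
H(X|Y) = Σ_y P(y)·H(X|Y=y):
  Y=0: P(Y=0) = 0.555, P(X|Y=0) = (194/555, 361/555) → H(X|Y=0) = 0.93367
  Y=1: P(Y=1) = 0.309, P(X|Y=1) = (245/309, 64/309) → H(X|Y=1) = 0.73594
  Y=2: P(Y=2) = 0.136, P(X|Y=2) = (97/136, 39/136) → H(X|Y=2) = 0.86451
H(X|Y) = 0.555·0.93367 + 0.309·0.73594 + 0.136·0.86451 = 0.8632 bits

I(X;Y) = H(X) - H(X|Y) = 0.9963 - 0.8632 = 0.1331 bits

Cross-check via I(X;Y) = H(X) + H(Y) - H(X,Y): computing H(Y) from the column sums and H(X,Y) from the 6 cells in the same way gives H(Y) = 1.3864 bits and H(X,Y) = 2.2496 bits, so
I(X;Y) = 0.9963 + 1.3864 - 2.2496 = 0.1331 bits ✓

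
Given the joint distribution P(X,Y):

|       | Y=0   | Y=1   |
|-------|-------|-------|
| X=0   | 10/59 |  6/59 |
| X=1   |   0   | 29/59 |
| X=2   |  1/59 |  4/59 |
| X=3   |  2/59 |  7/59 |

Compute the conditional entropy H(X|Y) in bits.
1.4056 bits

H(X|Y) = H(X,Y) - H(Y)

H(X,Y) = -Σ_{x,y} P(x,y) log₂ P(x,y). Per-cell terms -P(x,y)·log₂P(x,y):
  X=0: 0.4340195, 0.3353573
  X=1: 0.0000000, 0.5036475
  X=2: 0.0997058, 0.2632300
  X=3: 0.1655133, 0.3648647
  (cells with P = 0 contribute 0)
Sum of the 8 terms: H(X,Y) = 2.166338 bits

Marginal of Y (column sums):
  P(Y=0) = 10/59 + 0 + 1/59 + 2/59 = 13/59
  P(Y=1) = 6/59 + 29/59 + 4/59 + 7/59 = 46/59
H(Y) = -[(13/59)·log₂(13/59) + (46/59)·log₂(46/59)]
  = 0.4808245 + 0.2799615 = 0.760786 bits

H(X|Y) = H(X,Y) - H(Y) = 2.166338 - 0.760786 = 1.4056 bits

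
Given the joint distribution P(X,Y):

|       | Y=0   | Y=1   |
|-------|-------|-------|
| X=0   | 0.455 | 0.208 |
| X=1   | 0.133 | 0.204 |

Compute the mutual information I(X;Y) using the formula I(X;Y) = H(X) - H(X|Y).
0.0564 bits

I(X;Y) = H(X) - H(X|Y)

Marginal of X (row sums):
  P(X=0) = 0.455 + 0.208 = 0.663
  P(X=1) = 0.133 + 0.204 = 0.337
H(X) = -[0.663·log₂(0.663) + 0.337·log₂(0.337)]
  = 0.3931 + 0.5288 = 0.9219 bits

Marginal of Y (column sums):
  P(Y=0) = 0.455 + 0.133 = 0.588
  P(Y=1) = 0.208 + 0.204 = 0.412
H(X|Y) = Σ_y P(y)·H(X|Y=y):
  Y=0: P(Y=0) = 0.588, P(X|Y=0) = (65/84, 19/84) → H(X|Y=0) = 0.7713
  Y=1: P(Y=1) = 0.412, P(X|Y=1) = (52/103, 51/103) → H(X|Y=1) = 0.9999
H(X|Y) = 0.588·0.7713 + 0.412·0.9999 = 0.8655 bits

I(X;Y) = H(X) - H(X|Y) = 0.9219 - 0.8655 = 0.0564 bits

Cross-check via I(X;Y) = H(X) + H(Y) - H(X,Y): computing H(Y) from the column sums and H(X,Y) from the 4 cells in the same way gives H(Y) = 0.9775 bits and H(X,Y) = 1.8430 bits, so
I(X;Y) = 0.9219 + 0.9775 - 1.8430 = 0.0564 bits ✓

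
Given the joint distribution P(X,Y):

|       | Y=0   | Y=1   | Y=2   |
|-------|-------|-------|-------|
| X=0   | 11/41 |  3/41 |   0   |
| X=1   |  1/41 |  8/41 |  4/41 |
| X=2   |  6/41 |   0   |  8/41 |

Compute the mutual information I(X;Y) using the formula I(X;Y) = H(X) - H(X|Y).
0.5643 bits

I(X;Y) = H(X) - H(X|Y)

Marginal of X (row sums):
  P(X=0) = 11/41 + 3/41 + 0 = 14/41
  P(X=1) = 1/41 + 8/41 + 4/41 = 13/41
  P(X=2) = 6/41 + 0 + 8/41 = 14/41
H(X) = -[(14/41)·log₂(14/41) + (13/41)·log₂(13/41) + (14/41)·log₂(14/41)]
  = 0.52934 + 0.52543 + 0.52934 = 1.5841 bits

Marginal of Y (column sums):
  P(Y=0) = 11/41 + 1/41 + 6/41 = 18/41
  P(Y=1) = 3/41 + 8/41 + 0 = 11/41
  P(Y=2) = 0 + 4/41 + 8/41 = 12/41
H(X|Y) = Σ_y P(y)·H(X|Y=y):
  Y=0: P(Y=0) = 18/41, P(X|Y=0) = (11/18, 1/18, 1/3) → H(X|Y=0) = 1.19417
  Y=1: P(Y=1) = 11/41, P(X|Y=1) = (3/11, 8/11, 0) → H(X|Y=1) = 0.84535
  Y=2: P(Y=2) = 12/41, P(X|Y=2) = (0, 1/3, 2/3) → H(X|Y=2) = 0.91830
H(X|Y) = (18/41)·1.19417 + (11/41)·0.84535 + (12/41)·0.91830 = 1.0198 bits

I(X;Y) = H(X) - H(X|Y) = 1.5841 - 1.0198 = 0.5643 bits

Cross-check via I(X;Y) = H(X) + H(Y) - H(X,Y): computing H(Y) from the column sums and H(X,Y) from the 9 cells in the same way gives H(Y) = 1.5495 bits and H(X,Y) = 2.5693 bits, so
I(X;Y) = 1.5841 + 1.5495 - 2.5693 = 0.5643 bits ✓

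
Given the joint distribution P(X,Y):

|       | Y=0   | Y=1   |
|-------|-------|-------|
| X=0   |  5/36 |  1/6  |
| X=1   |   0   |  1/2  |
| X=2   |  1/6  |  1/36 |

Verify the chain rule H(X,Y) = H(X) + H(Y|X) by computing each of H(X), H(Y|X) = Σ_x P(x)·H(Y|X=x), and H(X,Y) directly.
H(X) = 1.4820 bits, H(Y|X) = 0.4188 bits, H(X,Y) = 1.9008 bits

Marginal of X (row sums):
  P(X=0) = 5/36 + 1/6 = 11/36
  P(X=1) = 0 + 1/2 = 1/2
  P(X=2) = 1/6 + 1/36 = 7/36
H(X) = -[(11/36)·log₂(11/36) + (1/2)·log₂(1/2) + (7/36)·log₂(7/36)]
  = 0.52265 + 0.50000 + 0.45939 = 1.4820 bits

H(Y|X) = Σ_x P(x)·H(Y|X=x):
  X=0: P(X=0) = 11/36, P(Y|X=0) = (5/11, 6/11) → H(Y|X=0) = 0.99403
  X=1: P(X=1) = 1/2, P(Y|X=1) = (0, 1) → H(Y|X=1) = 0.00000
  X=2: P(X=2) = 7/36, P(Y|X=2) = (6/7, 1/7) → H(Y|X=2) = 0.59167
H(Y|X) = (11/36)·0.99403 + (1/2)·0.00000 + (7/36)·0.59167 = 0.4188 bits

H(X,Y) = -Σ_{x,y} P(x,y) log₂ P(x,y). Per-cell terms -P(x,y)·log₂P(x,y):
  X=0: 0.39556, 0.43083
  X=1: 0.00000, 0.50000
  X=2: 0.43083, 0.14361
  (cells with P = 0 contribute 0)
Sum of the 6 terms: H(X,Y) = 1.9008 bits

Chain rule check:
  H(X) + H(Y|X) = 1.4820 + 0.4188 = 1.9008 bits
  H(X,Y) = 1.9008 bits
✓ Chain rule verified.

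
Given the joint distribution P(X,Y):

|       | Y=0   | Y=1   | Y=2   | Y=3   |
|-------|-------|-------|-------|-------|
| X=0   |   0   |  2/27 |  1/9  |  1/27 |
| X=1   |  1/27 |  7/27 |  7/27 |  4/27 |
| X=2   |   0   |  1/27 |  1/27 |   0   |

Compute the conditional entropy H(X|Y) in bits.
1.0676 bits

H(X|Y) = H(X,Y) - H(Y)

H(X,Y) = -Σ_{x,y} P(x,y) log₂ P(x,y). Per-cell terms -P(x,y)·log₂P(x,y):
  X=0: 0.000000, 0.278140, 0.352214, 0.176107
  X=1: 0.176107, 0.504916, 0.504916, 0.408131
  X=2: 0.000000, 0.176107, 0.176107, 0.000000
  (cells with P = 0 contribute 0)
Sum of the 12 terms: H(X,Y) = 2.752745 bits

Marginal of Y (column sums):
  P(Y=0) = 0 + 1/27 + 0 = 1/27
  P(Y=1) = 2/27 + 7/27 + 1/27 = 10/27
  P(Y=2) = 1/9 + 7/27 + 1/27 = 11/27
  P(Y=3) = 1/27 + 4/27 + 0 = 5/27
H(Y) = -[(1/27)·log₂(1/27) + (10/27)·log₂(10/27) + (11/27)·log₂(11/27) + (5/27)·log₂(5/27)]
  = 0.176107 + 0.530726 + 0.527778 + 0.450548 = 1.685159 bits

H(X|Y) = H(X,Y) - H(Y) = 2.752745 - 1.685159 = 1.0676 bits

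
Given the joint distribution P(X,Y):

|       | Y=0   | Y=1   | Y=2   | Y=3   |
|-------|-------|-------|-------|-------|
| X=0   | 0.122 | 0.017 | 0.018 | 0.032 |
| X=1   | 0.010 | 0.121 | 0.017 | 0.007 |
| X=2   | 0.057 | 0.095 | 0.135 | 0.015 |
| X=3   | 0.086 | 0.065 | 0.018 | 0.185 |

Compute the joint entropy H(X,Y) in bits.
3.4731 bits

H(X,Y) = -Σ_{x,y} P(x,y) log₂ P(x,y). Per-cell terms -P(x,y)·log₂P(x,y):
  X=0: 0.37028, 0.09993, 0.10433, 0.15891
  X=1: 0.06644, 0.36868, 0.09993, 0.05011
  X=2: 0.23557, 0.32261, 0.39001, 0.09088
  X=3: 0.30440, 0.25632, 0.10433, 0.45036
Sum of the 16 terms: H(X,Y) = 3.4731 bits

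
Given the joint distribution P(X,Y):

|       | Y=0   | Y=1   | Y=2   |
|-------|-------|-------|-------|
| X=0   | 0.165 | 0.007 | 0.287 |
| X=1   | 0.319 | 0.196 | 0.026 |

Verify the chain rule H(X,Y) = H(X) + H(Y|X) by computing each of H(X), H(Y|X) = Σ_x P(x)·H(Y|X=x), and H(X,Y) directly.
H(X) = 0.9951 bits, H(Y|X) = 1.1243 bits, H(X,Y) = 2.1194 bits

Marginal of X (row sums):
  P(X=0) = 0.165 + 0.007 + 0.287 = 0.459
  P(X=1) = 0.319 + 0.196 + 0.026 = 0.541
H(X) = -[0.459·log₂(0.459) + 0.541·log₂(0.541)]
  = 0.515656 + 0.479488 = 0.9951 bits

H(Y|X) = Σ_x P(x)·H(Y|X=x):
  X=0: P(X=0) = 0.459, P(Y|X=0) = (55/153, 7/459, 287/459) → H(Y|X=0) = 1.046222
  X=1: P(X=1) = 0.541, P(Y|X=1) = (319/541, 196/541, 26/541) → H(Y|X=1) = 1.190484
H(Y|X) = 0.459·1.046222 + 0.541·1.190484 = 1.1243 bits

H(X,Y) = -Σ_{x,y} P(x,y) log₂ P(x,y). Per-cell terms -P(x,y)·log₂P(x,y):
  X=0: 0.428911, 0.050109, 0.516852
  X=1: 0.525831, 0.460811, 0.136899
Sum of the 6 terms: H(X,Y) = 2.1194 bits

Chain rule check:
  H(X) + H(Y|X) = 0.9951 + 1.1243 = 2.1194 bits
  H(X,Y) = 2.1194 bits
✓ Chain rule verified.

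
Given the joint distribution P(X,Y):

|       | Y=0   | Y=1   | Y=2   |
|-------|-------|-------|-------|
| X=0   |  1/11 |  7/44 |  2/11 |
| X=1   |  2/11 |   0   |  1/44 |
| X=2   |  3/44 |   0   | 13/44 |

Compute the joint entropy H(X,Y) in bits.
2.5387 bits

H(X,Y) = -Σ_{x,y} P(x,y) log₂ P(x,y). Per-cell terms -P(x,y)·log₂P(x,y):
  X=0: 0.31449, 0.42192, 0.44717
  X=1: 0.44717, 0.00000, 0.12408
  X=2: 0.26417, 0.00000, 0.51970
  (cells with P = 0 contribute 0)
Sum of the 9 terms: H(X,Y) = 2.5387 bits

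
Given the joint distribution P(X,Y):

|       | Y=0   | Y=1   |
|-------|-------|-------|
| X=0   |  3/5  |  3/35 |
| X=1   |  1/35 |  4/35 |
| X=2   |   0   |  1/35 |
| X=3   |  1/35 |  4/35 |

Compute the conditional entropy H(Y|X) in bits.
0.5790 bits

H(Y|X) = H(X,Y) - H(X)

H(X,Y) = -Σ_{x,y} P(x,y) log₂ P(x,y). Per-cell terms -P(x,y)·log₂P(x,y):
  X=0: 0.44218, 0.30380
  X=1: 0.14655, 0.35763
  X=2: 0.00000, 0.14655
  X=3: 0.14655, 0.35763
  (cells with P = 0 contribute 0)
Sum of the 8 terms: H(X,Y) = 1.9009 bits

Marginal of X (row sums):
  P(X=0) = 3/5 + 3/35 = 24/35
  P(X=1) = 1/35 + 4/35 = 1/7
  P(X=2) = 0 + 1/35 = 1/35
  P(X=3) = 1/35 + 4/35 = 1/7
H(X) = -[(24/35)·log₂(24/35) + (1/7)·log₂(1/7) + (1/35)·log₂(1/35) + (1/7)·log₂(1/7)]
  = 0.37325 + 0.40105 + 0.14655 + 0.40105 = 1.3219 bits

H(Y|X) = H(X,Y) - H(X) = 1.9009 - 1.3219 = 0.5790 bits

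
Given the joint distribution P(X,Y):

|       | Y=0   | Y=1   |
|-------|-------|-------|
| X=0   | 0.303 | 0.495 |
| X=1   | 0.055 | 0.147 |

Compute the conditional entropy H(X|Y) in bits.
0.7199 bits

H(X|Y) = H(X,Y) - H(Y)

H(X,Y) = -Σ_{x,y} P(x,y) log₂ P(x,y). Per-cell terms -P(x,y)·log₂P(x,y):
  X=0: 0.5220, 0.5022
  X=1: 0.2301, 0.4066
Sum of the 4 terms: H(X,Y) = 1.6609 bits

Marginal of Y (column sums):
  P(Y=0) = 0.303 + 0.055 = 0.358
  P(Y=1) = 0.495 + 0.147 = 0.642
H(Y) = -[0.358·log₂(0.358) + 0.642·log₂(0.642)]
  = 0.5305 + 0.4105 = 0.9410 bits

H(X|Y) = H(X,Y) - H(Y) = 1.6609 - 0.9410 = 0.7199 bits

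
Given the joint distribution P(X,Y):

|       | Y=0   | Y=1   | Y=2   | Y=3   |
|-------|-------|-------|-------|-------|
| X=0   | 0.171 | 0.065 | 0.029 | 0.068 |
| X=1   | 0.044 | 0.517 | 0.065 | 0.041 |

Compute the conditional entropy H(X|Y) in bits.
0.6390 bits

H(X|Y) = H(X,Y) - H(Y)

H(X,Y) = -Σ_{x,y} P(x,y) log₂ P(x,y). Per-cell terms -P(x,y)·log₂P(x,y):
  X=0: 0.43570, 0.25632, 0.14813, 0.26373
  X=1: 0.19828, 0.49206, 0.25632, 0.18894
Sum of the 8 terms: H(X,Y) = 2.2395 bits

Marginal of Y (column sums):
  P(Y=0) = 0.171 + 0.044 = 0.215
  P(Y=1) = 0.065 + 0.517 = 0.582
  P(Y=2) = 0.029 + 0.065 = 0.094
  P(Y=3) = 0.068 + 0.041 = 0.109
H(Y) = -[0.215·log₂(0.215) + 0.582·log₂(0.582) + 0.094·log₂(0.094) + 0.109·log₂(0.109)]
  = 0.47678 + 0.45449 + 0.32065 + 0.34854 = 1.6005 bits

H(X|Y) = H(X,Y) - H(Y) = 2.2395 - 1.6005 = 0.6390 bits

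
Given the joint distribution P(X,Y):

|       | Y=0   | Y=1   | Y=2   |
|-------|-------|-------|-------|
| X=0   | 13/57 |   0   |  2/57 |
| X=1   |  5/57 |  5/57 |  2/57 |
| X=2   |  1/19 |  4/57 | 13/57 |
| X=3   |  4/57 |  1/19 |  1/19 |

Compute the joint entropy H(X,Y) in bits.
3.1365 bits

H(X,Y) = -Σ_{x,y} P(x,y) log₂ P(x,y). Per-cell terms -P(x,y)·log₂P(x,y):
  X=0: 0.48635, 0.00000, 0.16958
  X=1: 0.30798, 0.30798, 0.16958
  X=2: 0.22358, 0.26897, 0.48635
  X=3: 0.26897, 0.22358, 0.22358
  (cells with P = 0 contribute 0)
Sum of the 12 terms: H(X,Y) = 3.1365 bits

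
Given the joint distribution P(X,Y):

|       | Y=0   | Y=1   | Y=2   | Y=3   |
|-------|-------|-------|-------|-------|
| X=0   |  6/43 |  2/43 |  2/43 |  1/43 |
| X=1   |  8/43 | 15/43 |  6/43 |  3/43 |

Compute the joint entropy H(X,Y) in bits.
2.5803 bits

H(X,Y) = -Σ_{x,y} P(x,y) log₂ P(x,y). Per-cell terms -P(x,y)·log₂P(x,y):
  X=0: 0.39646, 0.20587, 0.20587, 0.12619
  X=1: 0.45140, 0.53001, 0.39646, 0.26800
Sum of the 8 terms: H(X,Y) = 2.5803 bits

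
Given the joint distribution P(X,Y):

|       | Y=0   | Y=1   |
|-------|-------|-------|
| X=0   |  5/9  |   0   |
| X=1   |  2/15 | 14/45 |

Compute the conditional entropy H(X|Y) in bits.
0.4883 bits

H(X|Y) = H(X,Y) - H(Y)

H(X,Y) = -Σ_{x,y} P(x,y) log₂ P(x,y). Per-cell terms -P(x,y)·log₂P(x,y):
  X=0: 0.4711, 0.0000
  X=1: 0.3876, 0.5241
  (cells with P = 0 contribute 0)
Sum of the 4 terms: H(X,Y) = 1.3828 bits

Marginal of Y (column sums):
  P(Y=0) = 5/9 + 2/15 = 31/45
  P(Y=1) = 0 + 14/45 = 14/45
H(Y) = -[(31/45)·log₂(31/45) + (14/45)·log₂(14/45)]
  = 0.3704 + 0.5241 = 0.8945 bits

H(X|Y) = H(X,Y) - H(Y) = 1.3828 - 0.8945 = 0.4883 bits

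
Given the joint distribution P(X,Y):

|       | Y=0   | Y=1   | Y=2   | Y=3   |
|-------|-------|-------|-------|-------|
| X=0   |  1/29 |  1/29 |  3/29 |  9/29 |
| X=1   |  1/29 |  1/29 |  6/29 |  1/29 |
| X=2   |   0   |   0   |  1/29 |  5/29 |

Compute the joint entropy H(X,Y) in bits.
2.7751 bits

H(X,Y) = -Σ_{x,y} P(x,y) log₂ P(x,y). Per-cell terms -P(x,y)·log₂P(x,y):
  X=0: 0.1675, 0.1675, 0.3386, 0.5239
  X=1: 0.1675, 0.1675, 0.4703, 0.1675
  X=2: 0.0000, 0.0000, 0.1675, 0.4373
  (cells with P = 0 contribute 0)
Sum of the 12 terms: H(X,Y) = 2.7751 bits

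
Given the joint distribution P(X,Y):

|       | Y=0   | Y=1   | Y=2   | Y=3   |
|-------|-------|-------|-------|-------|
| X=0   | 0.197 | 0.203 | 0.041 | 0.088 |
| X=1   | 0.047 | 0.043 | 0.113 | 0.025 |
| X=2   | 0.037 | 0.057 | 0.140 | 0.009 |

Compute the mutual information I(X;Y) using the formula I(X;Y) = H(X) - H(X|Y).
0.2072 bits

I(X;Y) = H(X) - H(X|Y)

Marginal of X (row sums):
  P(X=0) = 0.197 + 0.203 + 0.041 + 0.088 = 0.529
  P(X=1) = 0.047 + 0.043 + 0.113 + 0.025 = 0.228
  P(X=2) = 0.037 + 0.057 + 0.140 + 0.009 = 0.243
H(X) = -[0.529·log₂(0.529) + 0.228·log₂(0.228) + 0.243·log₂(0.243)]
  = 0.48597 + 0.48630 + 0.49596 = 1.4682 bits

Marginal of Y (column sums):
  P(Y=0) = 0.197 + 0.047 + 0.037 = 0.281
  P(Y=1) = 0.203 + 0.043 + 0.057 = 0.303
  P(Y=2) = 0.041 + 0.113 + 0.140 = 0.294
  P(Y=3) = 0.088 + 0.025 + 0.009 = 0.122
H(X|Y) = Σ_y P(y)·H(X|Y=y):
  Y=0: P(Y=0) = 0.281, P(X|Y=0) = (197/281, 47/281, 37/281) → H(X|Y=0) = 1.17585
  Y=1: P(Y=1) = 0.303, P(X|Y=1) = (203/303, 43/303, 19/101) → H(X|Y=1) = 1.24031
  Y=2: P(Y=2) = 0.294, P(X|Y=2) = (41/294, 113/294, 10/21) → H(X|Y=2) = 1.43627
  Y=3: P(Y=3) = 0.122, P(X|Y=3) = (44/61, 25/122, 9/122) → H(X|Y=3) = 1.08602
H(X|Y) = 0.281·1.17585 + 0.303·1.24031 + 0.294·1.43627 + 0.122·1.08602 = 1.2610 bits

I(X;Y) = H(X) - H(X|Y) = 1.4682 - 1.2610 = 0.2072 bits

Cross-check via I(X;Y) = H(X) + H(Y) - H(X,Y): computing H(Y) from the column sums and H(X,Y) from the 12 cells in the same way gives H(Y) = 1.9261 bits and H(X,Y) = 3.1871 bits, so
I(X;Y) = 1.4682 + 1.9261 - 3.1871 = 0.2072 bits ✓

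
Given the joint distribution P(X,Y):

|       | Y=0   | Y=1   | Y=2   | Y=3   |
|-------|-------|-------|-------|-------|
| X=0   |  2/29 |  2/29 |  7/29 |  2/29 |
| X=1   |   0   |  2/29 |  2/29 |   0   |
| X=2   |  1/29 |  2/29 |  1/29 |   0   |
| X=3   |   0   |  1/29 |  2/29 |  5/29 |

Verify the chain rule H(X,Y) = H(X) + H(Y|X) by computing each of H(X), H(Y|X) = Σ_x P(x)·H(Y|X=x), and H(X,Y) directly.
H(X) = 1.8199 bits, H(Y|X) = 1.4774 bits, H(X,Y) = 3.2973 bits

Marginal of X (row sums):
  P(X=0) = 2/29 + 2/29 + 7/29 + 2/29 = 13/29
  P(X=1) = 0 + 2/29 + 2/29 + 0 = 4/29
  P(X=2) = 1/29 + 2/29 + 1/29 + 0 = 4/29
  P(X=3) = 0 + 1/29 + 2/29 + 5/29 = 8/29
H(X) = -[(13/29)·log₂(13/29) + (4/29)·log₂(4/29) + (4/29)·log₂(4/29) + (8/29)·log₂(8/29)]
  = 0.518898 + 0.394204 + 0.394204 + 0.512546 = 1.8199 bits

H(Y|X) = Σ_x P(x)·H(Y|X=x):
  X=0: P(X=0) = 13/29, P(Y|X=0) = (2/13, 2/13, 7/13, 2/13) → H(Y|X=0) = 1.727249
  X=1: P(X=1) = 4/29, P(Y|X=1) = (0, 1/2, 1/2, 0) → H(Y|X=1) = 1.000000
  X=2: P(X=2) = 4/29, P(Y|X=2) = (1/4, 1/2, 1/4, 0) → H(Y|X=2) = 1.500000
  X=3: P(X=3) = 8/29, P(Y|X=3) = (0, 1/8, 1/4, 5/8) → H(Y|X=3) = 1.298795
H(Y|X) = (13/29)·1.727249 + (4/29)·1.000000 + (4/29)·1.500000 + (8/29)·1.298795 = 1.4774 bits

H(X,Y) = -Σ_{x,y} P(x,y) log₂ P(x,y). Per-cell terms -P(x,y)·log₂P(x,y):
  X=0: 0.266068, 0.266068, 0.494979, 0.266068
  X=1: 0.000000, 0.266068, 0.266068, 0.000000
  X=2: 0.167517, 0.266068, 0.167517, 0.000000
  X=3: 0.000000, 0.167517, 0.266068, 0.437251
  (cells with P = 0 contribute 0)
Sum of the 16 terms: H(X,Y) = 3.2973 bits

Chain rule check:
  H(X) + H(Y|X) = 1.8199 + 1.4774 = 3.2973 bits
  H(X,Y) = 3.2973 bits
✓ Chain rule verified.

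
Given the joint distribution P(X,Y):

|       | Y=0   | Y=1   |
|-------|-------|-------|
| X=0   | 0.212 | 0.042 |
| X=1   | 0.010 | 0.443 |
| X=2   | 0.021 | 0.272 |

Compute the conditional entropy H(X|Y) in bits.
1.0813 bits

H(X|Y) = H(X,Y) - H(Y)

H(X,Y) = -Σ_{x,y} P(x,y) log₂ P(x,y). Per-cell terms -P(x,y)·log₂P(x,y):
  X=0: 0.47443, 0.19209
  X=1: 0.06644, 0.52036
  X=2: 0.11704, 0.51090
Sum of the 6 terms: H(X,Y) = 1.8813 bits

Marginal of Y (column sums):
  P(Y=0) = 0.212 + 0.010 + 0.021 = 0.243
  P(Y=1) = 0.042 + 0.443 + 0.272 = 0.757
H(Y) = -[0.243·log₂(0.243) + 0.757·log₂(0.757)]
  = 0.49596 + 0.30404 = 0.8000 bits

H(X|Y) = H(X,Y) - H(Y) = 1.8813 - 0.8000 = 1.0813 bits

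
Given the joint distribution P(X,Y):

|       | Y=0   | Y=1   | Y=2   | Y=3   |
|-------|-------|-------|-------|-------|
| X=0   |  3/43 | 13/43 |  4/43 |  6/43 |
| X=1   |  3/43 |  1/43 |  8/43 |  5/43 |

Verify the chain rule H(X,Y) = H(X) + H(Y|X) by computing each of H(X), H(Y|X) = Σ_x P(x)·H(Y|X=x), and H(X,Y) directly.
H(X) = 0.9682 bits, H(Y|X) = 1.7433 bits, H(X,Y) = 2.7115 bits

Marginal of X (row sums):
  P(X=0) = 3/43 + 13/43 + 4/43 + 6/43 = 26/43
  P(X=1) = 3/43 + 1/43 + 8/43 + 5/43 = 17/43
H(X) = -[(26/43)·log₂(26/43) + (17/43)·log₂(17/43)]
  = 0.43887 + 0.52929 = 0.9682 bits

H(Y|X) = Σ_x P(x)·H(Y|X=x):
  X=0: P(X=0) = 26/43, P(Y|X=0) = (3/26, 1/2, 2/13, 3/13) → H(Y|X=0) = 1.76312
  X=1: P(X=1) = 17/43, P(Y|X=1) = (3/17, 1/17, 8/17, 5/17) → H(Y|X=1) = 1.71308
H(Y|X) = (26/43)·1.76312 + (17/43)·1.71308 = 1.7433 bits

H(X,Y) = -Σ_{x,y} P(x,y) log₂ P(x,y). Per-cell terms -P(x,y)·log₂P(x,y):
  X=0: 0.26800, 0.52176, 0.31872, 0.39646
  X=1: 0.26800, 0.12619, 0.45140, 0.36097
Sum of the 8 terms: H(X,Y) = 2.7115 bits

Chain rule check:
  H(X) + H(Y|X) = 0.9682 + 1.7433 = 2.7115 bits
  H(X,Y) = 2.7115 bits
✓ Chain rule verified.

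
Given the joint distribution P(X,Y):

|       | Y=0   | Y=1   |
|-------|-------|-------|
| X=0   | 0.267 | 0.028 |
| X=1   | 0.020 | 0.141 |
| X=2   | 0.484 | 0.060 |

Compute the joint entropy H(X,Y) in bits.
1.9147 bits

H(X,Y) = -Σ_{x,y} P(x,y) log₂ P(x,y). Per-cell terms -P(x,y)·log₂P(x,y):
  X=0: 0.5087, 0.1444
  X=1: 0.1129, 0.3985
  X=2: 0.5067, 0.2435
Sum of the 6 terms: H(X,Y) = 1.9147 bits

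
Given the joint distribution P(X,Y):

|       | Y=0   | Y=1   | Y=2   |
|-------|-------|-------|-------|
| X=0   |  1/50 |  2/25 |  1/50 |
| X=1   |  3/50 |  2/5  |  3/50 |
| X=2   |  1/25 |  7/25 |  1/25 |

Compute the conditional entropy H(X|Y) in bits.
1.3838 bits

H(X|Y) = H(X,Y) - H(Y)

H(X,Y) = -Σ_{x,y} P(x,y) log₂ P(x,y). Per-cell terms -P(x,y)·log₂P(x,y):
  X=0: 0.112877, 0.291508, 0.112877
  X=1: 0.243534, 0.528771, 0.243534
  X=2: 0.185754, 0.514220, 0.185754
Sum of the 9 terms: H(X,Y) = 2.41883 bits

Marginal of Y (column sums):
  P(Y=0) = 1/50 + 3/50 + 1/25 = 3/25
  P(Y=1) = 2/25 + 2/5 + 7/25 = 19/25
  P(Y=2) = 1/50 + 3/50 + 1/25 = 3/25
H(Y) = -[(3/25)·log₂(3/25) + (19/25)·log₂(19/25) + (3/25)·log₂(3/25)]
  = 0.367067 + 0.300906 + 0.367067 = 1.03504 bits

H(X|Y) = H(X,Y) - H(Y) = 2.41883 - 1.03504 = 1.3838 bits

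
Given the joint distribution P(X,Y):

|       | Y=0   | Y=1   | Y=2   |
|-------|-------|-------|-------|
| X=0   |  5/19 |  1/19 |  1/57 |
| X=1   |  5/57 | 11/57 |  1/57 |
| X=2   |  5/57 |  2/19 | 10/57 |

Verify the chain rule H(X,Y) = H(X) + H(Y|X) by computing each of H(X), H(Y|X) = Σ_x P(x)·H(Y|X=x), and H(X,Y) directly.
H(X) = 1.5796 bits, H(Y|X) = 1.2119 bits, H(X,Y) = 2.7915 bits

Marginal of X (row sums):
  P(X=0) = 5/19 + 1/19 + 1/57 = 1/3
  P(X=1) = 5/57 + 11/57 + 1/57 = 17/57
  P(X=2) = 5/57 + 2/19 + 10/57 = 7/19
H(X) = -[(1/3)·log₂(1/3) + (17/57)·log₂(17/57) + (7/19)·log₂(7/19)]
  = 0.52832 + 0.52057 + 0.53074 = 1.5796 bits

H(Y|X) = Σ_x P(x)·H(Y|X=x):
  X=0: P(X=0) = 1/3, P(Y|X=0) = (15/19, 3/19, 1/19) → H(Y|X=0) = 0.91328
  X=1: P(X=1) = 17/57, P(Y|X=1) = (5/17, 11/17, 1/17) → H(Y|X=1) = 1.16609
  X=2: P(X=2) = 7/19, P(Y|X=2) = (5/21, 2/7, 10/21) → H(Y|X=2) = 1.51905
H(Y|X) = (1/3)·0.91328 + (17/57)·1.16609 + (7/19)·1.51905 = 1.2119 bits

H(X,Y) = -Σ_{x,y} P(x,y) log₂ P(x,y). Per-cell terms -P(x,y)·log₂P(x,y):
  X=0: 0.50684, 0.22358, 0.10233
  X=1: 0.30798, 0.45804, 0.10233
  X=2: 0.30798, 0.34189, 0.44052
Sum of the 9 terms: H(X,Y) = 2.7915 bits

Chain rule check:
  H(X) + H(Y|X) = 1.5796 + 1.2119 = 2.7915 bits
  H(X,Y) = 2.7915 bits
✓ Chain rule verified.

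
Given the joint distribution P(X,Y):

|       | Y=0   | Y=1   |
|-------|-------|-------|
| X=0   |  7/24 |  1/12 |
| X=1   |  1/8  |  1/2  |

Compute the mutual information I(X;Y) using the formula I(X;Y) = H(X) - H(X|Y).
0.2421 bits

I(X;Y) = H(X) - H(X|Y)

Marginal of X (row sums):
  P(X=0) = 7/24 + 1/12 = 3/8
  P(X=1) = 1/8 + 1/2 = 5/8
H(X) = -[(3/8)·log₂(3/8) + (5/8)·log₂(5/8)]
  = 0.53064 + 0.42379 = 0.9544 bits

Marginal of Y (column sums):
  P(Y=0) = 7/24 + 1/8 = 5/12
  P(Y=1) = 1/12 + 1/2 = 7/12
H(X|Y) = Σ_y P(y)·H(X|Y=y):
  Y=0: P(Y=0) = 5/12, P(X|Y=0) = (7/10, 3/10) → H(X|Y=0) = 0.88129
  Y=1: P(Y=1) = 7/12, P(X|Y=1) = (1/7, 6/7) → H(X|Y=1) = 0.59167
H(X|Y) = (5/12)·0.88129 + (7/12)·0.59167 = 0.7123 bits

I(X;Y) = H(X) - H(X|Y) = 0.9544 - 0.7123 = 0.2421 bits

Cross-check via I(X;Y) = H(X) + H(Y) - H(X,Y): computing H(Y) from the column sums and H(X,Y) from the 4 cells in the same way gives H(Y) = 0.9799 bits and H(X,Y) = 1.6922 bits, so
I(X;Y) = 0.9544 + 0.9799 - 1.6922 = 0.2421 bits ✓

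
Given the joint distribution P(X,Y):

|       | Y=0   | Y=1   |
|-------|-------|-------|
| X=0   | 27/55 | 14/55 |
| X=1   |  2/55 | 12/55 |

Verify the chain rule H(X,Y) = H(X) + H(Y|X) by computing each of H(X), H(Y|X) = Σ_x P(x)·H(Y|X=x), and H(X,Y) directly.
H(X) = 0.8184 bits, H(Y|X) = 0.8411 bits, H(X,Y) = 1.6595 bits

Marginal of X (row sums):
  P(X=0) = 27/55 + 14/55 = 41/55
  P(X=1) = 2/55 + 12/55 = 14/55
H(X) = -[(41/55)·log₂(41/55) + (14/55)·log₂(14/55)]
  = 0.3159 + 0.5025 = 0.8184 bits

H(Y|X) = Σ_x P(x)·H(Y|X=x):
  X=0: P(X=0) = 41/55, P(Y|X=0) = (27/41, 14/41) → H(Y|X=0) = 0.9262
  X=1: P(X=1) = 14/55, P(Y|X=1) = (1/7, 6/7) → H(Y|X=1) = 0.5917
H(Y|X) = (41/55)·0.9262 + (14/55)·0.5917 = 0.8411 bits

H(X,Y) = -Σ_{x,y} P(x,y) log₂ P(x,y). Per-cell terms -P(x,y)·log₂P(x,y):
  X=0: 0.5039, 0.5025
  X=1: 0.1739, 0.4792
Sum of the 4 terms: H(X,Y) = 1.6595 bits

Chain rule check:
  H(X) + H(Y|X) = 0.8184 + 0.8411 = 1.6595 bits
  H(X,Y) = 1.6595 bits
✓ Chain rule verified.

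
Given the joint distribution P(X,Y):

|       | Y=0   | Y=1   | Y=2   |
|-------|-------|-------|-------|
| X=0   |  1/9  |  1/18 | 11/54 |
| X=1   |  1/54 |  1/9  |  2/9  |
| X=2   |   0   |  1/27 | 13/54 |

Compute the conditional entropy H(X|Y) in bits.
1.4235 bits

H(X|Y) = H(X,Y) - H(Y)

H(X,Y) = -Σ_{x,y} P(x,y) log₂ P(x,y). Per-cell terms -P(x,y)·log₂P(x,y):
  X=0: 0.3522, 0.2317, 0.4676
  X=1: 0.1066, 0.3522, 0.4822
  X=2: 0.0000, 0.1761, 0.4946
  (cells with P = 0 contribute 0)
Sum of the 9 terms: H(X,Y) = 2.6632 bits

Marginal of Y (column sums):
  P(Y=0) = 1/9 + 1/54 + 0 = 7/54
  P(Y=1) = 1/18 + 1/9 + 1/27 = 11/54
  P(Y=2) = 11/54 + 2/9 + 13/54 = 2/3
H(Y) = -[(7/54)·log₂(7/54) + (11/54)·log₂(11/54) + (2/3)·log₂(2/3)]
  = 0.3821 + 0.4676 + 0.3900 = 1.2397 bits

H(X|Y) = H(X,Y) - H(Y) = 2.6632 - 1.2397 = 1.4235 bits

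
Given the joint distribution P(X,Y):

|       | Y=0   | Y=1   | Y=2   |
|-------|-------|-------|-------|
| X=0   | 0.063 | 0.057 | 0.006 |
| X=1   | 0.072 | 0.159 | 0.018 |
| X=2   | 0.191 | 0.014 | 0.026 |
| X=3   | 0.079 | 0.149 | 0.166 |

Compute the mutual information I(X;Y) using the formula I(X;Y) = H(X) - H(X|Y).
0.2915 bits

I(X;Y) = H(X) - H(X|Y)

Marginal of X (row sums):
  P(X=0) = 0.063 + 0.057 + 0.006 = 0.126
  P(X=1) = 0.072 + 0.159 + 0.018 = 0.249
  P(X=2) = 0.191 + 0.014 + 0.026 = 0.231
  P(X=3) = 0.079 + 0.149 + 0.166 = 0.394
H(X) = -[0.126·log₂(0.126) + 0.249·log₂(0.249) + 0.231·log₂(0.231) + 0.394·log₂(0.394)]
  = 0.37655 + 0.49944 + 0.48834 + 0.52943 = 1.8938 bits

Marginal of Y (column sums):
  P(Y=0) = 0.063 + 0.072 + 0.191 + 0.079 = 0.405
  P(Y=1) = 0.057 + 0.159 + 0.014 + 0.149 = 0.379
  P(Y=2) = 0.006 + 0.018 + 0.026 + 0.166 = 0.216
H(X|Y) = Σ_y P(y)·H(X|Y=y):
  Y=0: P(Y=0) = 0.405, P(X|Y=0) = (7/45, 8/45, 191/405, 79/405) → H(X|Y=0) = 1.83192
  Y=1: P(Y=1) = 0.379, P(X|Y=1) = (57/379, 159/379, 14/379, 149/379) → H(X|Y=1) = 1.64209
  Y=2: P(Y=2) = 0.216, P(X|Y=2) = (1/36, 1/12, 13/108, 83/108) → H(X|Y=2) = 1.10194
H(X|Y) = 0.405·1.83192 + 0.379·1.64209 + 0.216·1.10194 = 1.6023 bits

I(X;Y) = H(X) - H(X|Y) = 1.8938 - 1.6023 = 0.2915 bits

Cross-check via I(X;Y) = H(X) + H(Y) - H(X,Y): computing H(Y) from the column sums and H(X,Y) from the 12 cells in the same way gives H(Y) = 1.5362 bits and H(X,Y) = 3.1385 bits, so
I(X;Y) = 1.8938 + 1.5362 - 3.1385 = 0.2915 bits ✓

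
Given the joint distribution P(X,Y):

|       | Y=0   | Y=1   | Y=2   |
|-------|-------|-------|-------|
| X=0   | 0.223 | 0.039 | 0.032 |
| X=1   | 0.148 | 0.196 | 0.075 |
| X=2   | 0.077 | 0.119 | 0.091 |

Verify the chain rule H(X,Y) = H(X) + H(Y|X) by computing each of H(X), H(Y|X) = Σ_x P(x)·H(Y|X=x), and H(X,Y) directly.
H(X) = 1.5619 bits, H(Y|X) = 1.3762 bits, H(X,Y) = 2.9382 bits

Marginal of X (row sums):
  P(X=0) = 0.223 + 0.039 + 0.032 = 0.294
  P(X=1) = 0.148 + 0.196 + 0.075 = 0.419
  P(X=2) = 0.077 + 0.119 + 0.091 = 0.287
H(X) = -[0.294·log₂(0.294) + 0.419·log₂(0.419) + 0.287·log₂(0.287)]
  = 0.51924 + 0.52584 + 0.51685 = 1.5619 bits

H(Y|X) = Σ_x P(x)·H(Y|X=x):
  X=0: P(X=0) = 0.294, P(Y|X=0) = (223/294, 13/98, 16/147) → H(Y|X=0) = 1.03732
  X=1: P(X=1) = 0.419, P(Y|X=1) = (148/419, 196/419, 75/419) → H(Y|X=1) = 1.48731
  X=2: P(X=2) = 0.287, P(Y|X=2) = (11/41, 17/41, 13/41) → H(Y|X=2) = 1.56130
H(Y|X) = 0.294·1.03732 + 0.419·1.48731 + 0.287·1.56130 = 1.3762 bits

H(X,Y) = -Σ_{x,y} P(x,y) log₂ P(x,y). Per-cell terms -P(x,y)·log₂P(x,y):
  X=0: 0.48277, 0.18253, 0.15891
  X=1: 0.40794, 0.46081, 0.28027
  X=2: 0.28482, 0.36545, 0.31468
Sum of the 9 terms: H(X,Y) = 2.9382 bits

Chain rule check:
  H(X) + H(Y|X) = 1.5619 + 1.3762 = 2.9381 bits
  H(X,Y) = 2.9382 bits
✓ Chain rule verified (Δ = 0.0001 is 4-dp rounding noise: each of the three values was rounded independently).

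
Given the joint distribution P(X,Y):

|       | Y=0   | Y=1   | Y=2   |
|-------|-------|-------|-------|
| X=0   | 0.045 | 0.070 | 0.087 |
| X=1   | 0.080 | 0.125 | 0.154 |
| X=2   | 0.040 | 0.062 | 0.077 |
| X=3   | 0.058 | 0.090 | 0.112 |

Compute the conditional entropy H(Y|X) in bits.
1.5362 bits

H(Y|X) = H(X,Y) - H(X)

H(X,Y) = -Σ_{x,y} P(x,y) log₂ P(x,y). Per-cell terms -P(x,y)·log₂P(x,y):
  X=0: 0.2013, 0.2686, 0.3065
  X=1: 0.2915, 0.3750, 0.4156
  X=2: 0.1858, 0.2487, 0.2848
  X=3: 0.2383, 0.3127, 0.3537
Sum of the 12 terms: H(X,Y) = 3.4825 bits

Marginal of X (row sums):
  P(X=0) = 0.045 + 0.070 + 0.087 = 0.202
  P(X=1) = 0.080 + 0.125 + 0.154 = 0.359
  P(X=2) = 0.040 + 0.062 + 0.077 = 0.179
  P(X=3) = 0.058 + 0.090 + 0.112 = 0.260
H(X) = -[0.202·log₂(0.202) + 0.359·log₂(0.359) + 0.179·log₂(0.179) + 0.260·log₂(0.260)]
  = 0.4661 + 0.5306 + 0.4443 + 0.5053 = 1.9463 bits

H(Y|X) = H(X,Y) - H(X) = 3.4825 - 1.9463 = 1.5362 bits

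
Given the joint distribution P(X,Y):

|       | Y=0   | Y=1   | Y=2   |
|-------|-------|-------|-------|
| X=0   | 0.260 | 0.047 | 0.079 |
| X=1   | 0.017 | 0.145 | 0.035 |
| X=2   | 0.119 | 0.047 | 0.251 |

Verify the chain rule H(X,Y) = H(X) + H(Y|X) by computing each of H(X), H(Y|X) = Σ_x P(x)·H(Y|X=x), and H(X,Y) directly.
H(X) = 1.5180 bits, H(Y|X) = 1.2304 bits, H(X,Y) = 2.7484 bits

Marginal of X (row sums):
  P(X=0) = 0.260 + 0.047 + 0.079 = 0.386
  P(X=1) = 0.017 + 0.145 + 0.035 = 0.197
  P(X=2) = 0.119 + 0.047 + 0.251 = 0.417
H(X) = -[0.386·log₂(0.386) + 0.197·log₂(0.197) + 0.417·log₂(0.417)]
  = 0.5301 + 0.4617 + 0.5262 = 1.5180 bits

H(Y|X) = Σ_x P(x)·H(Y|X=x):
  X=0: P(X=0) = 0.386, P(Y|X=0) = (130/193, 47/386, 79/386) → H(Y|X=0) = 1.2223
  X=1: P(X=1) = 0.197, P(Y|X=1) = (17/197, 145/197, 35/197) → H(Y|X=1) = 1.0733
  X=2: P(X=2) = 0.417, P(Y|X=2) = (119/417, 47/417, 251/417) → H(Y|X=2) = 1.3120
H(Y|X) = 0.386·1.2223 + 0.197·1.0733 + 0.417·1.3120 = 1.2304 bits

H(X,Y) = -Σ_{x,y} P(x,y) log₂ P(x,y). Per-cell terms -P(x,y)·log₂P(x,y):
  X=0: 0.5053, 0.2073, 0.2893
  X=1: 0.0999, 0.4040, 0.1693
  X=2: 0.3654, 0.2073, 0.5006
Sum of the 9 terms: H(X,Y) = 2.7484 bits

Chain rule check:
  H(X) + H(Y|X) = 1.5180 + 1.2304 = 2.7484 bits
  H(X,Y) = 2.7484 bits
✓ Chain rule verified.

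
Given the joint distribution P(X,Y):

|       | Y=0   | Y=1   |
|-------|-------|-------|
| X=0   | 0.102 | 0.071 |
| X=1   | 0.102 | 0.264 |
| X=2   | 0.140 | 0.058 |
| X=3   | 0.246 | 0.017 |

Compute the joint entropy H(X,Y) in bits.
2.6830 bits

H(X,Y) = -Σ_{x,y} P(x,y) log₂ P(x,y). Per-cell terms -P(x,y)·log₂P(x,y):
  X=0: 0.33592, 0.27094
  X=1: 0.33592, 0.50725
  X=2: 0.39711, 0.23825
  X=3: 0.49772, 0.09993
Sum of the 8 terms: H(X,Y) = 2.6830 bits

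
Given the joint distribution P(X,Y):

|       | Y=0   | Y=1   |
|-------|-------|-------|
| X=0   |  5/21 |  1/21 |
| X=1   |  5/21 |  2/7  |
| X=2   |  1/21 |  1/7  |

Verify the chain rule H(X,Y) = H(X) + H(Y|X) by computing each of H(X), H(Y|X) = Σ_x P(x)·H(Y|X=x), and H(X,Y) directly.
H(X) = 1.4607 bits, H(Y|X) = 0.8609 bits, H(X,Y) = 2.3217 bits

Marginal of X (row sums):
  P(X=0) = 5/21 + 1/21 = 2/7
  P(X=1) = 5/21 + 2/7 = 11/21
  P(X=2) = 1/21 + 1/7 = 4/21
H(X) = -[(2/7)·log₂(2/7) + (11/21)·log₂(11/21) + (4/21)·log₂(4/21)]
  = 0.51639 + 0.48865 + 0.45568 = 1.4607 bits

H(Y|X) = Σ_x P(x)·H(Y|X=x):
  X=0: P(X=0) = 2/7, P(Y|X=0) = (5/6, 1/6) → H(Y|X=0) = 0.65002
  X=1: P(X=1) = 11/21, P(Y|X=1) = (5/11, 6/11) → H(Y|X=1) = 0.99403
  X=2: P(X=2) = 4/21, P(Y|X=2) = (1/4, 3/4) → H(Y|X=2) = 0.81128
H(Y|X) = (2/7)·0.65002 + (11/21)·0.99403 + (4/21)·0.81128 = 0.8609 bits

H(X,Y) = -Σ_{x,y} P(x,y) log₂ P(x,y). Per-cell terms -P(x,y)·log₂P(x,y):
  X=0: 0.49295, 0.20916
  X=1: 0.49295, 0.51639
  X=2: 0.20916, 0.40105
Sum of the 6 terms: H(X,Y) = 2.3217 bits

Chain rule check:
  H(X) + H(Y|X) = 1.4607 + 0.8609 = 2.3216 bits
  H(X,Y) = 2.3217 bits
✓ Chain rule verified (Δ = 0.0001 is 4-dp rounding noise: each of the three values was rounded independently).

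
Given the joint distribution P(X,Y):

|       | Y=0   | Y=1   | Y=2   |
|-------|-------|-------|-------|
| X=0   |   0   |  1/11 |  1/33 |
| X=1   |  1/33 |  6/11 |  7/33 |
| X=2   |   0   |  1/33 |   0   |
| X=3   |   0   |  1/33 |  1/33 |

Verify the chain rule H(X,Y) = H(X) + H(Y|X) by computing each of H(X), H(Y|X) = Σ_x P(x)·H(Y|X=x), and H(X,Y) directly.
H(X) = 1.0380 bits, H(Y|X) = 0.9923 bits, H(X,Y) = 2.0303 bits

Marginal of X (row sums):
  P(X=0) = 0 + 1/11 + 1/33 = 4/33
  P(X=1) = 1/33 + 6/11 + 7/33 = 26/33
  P(X=2) = 0 + 1/33 + 0 = 1/33
  P(X=3) = 0 + 1/33 + 1/33 = 2/33
H(X) = -[(4/33)·log₂(4/33) + (26/33)·log₂(26/33) + (1/33)·log₂(1/33) + (2/33)·log₂(2/33)]
  = 0.36902 + 0.27099 + 0.15286 + 0.24511 = 1.0380 bits

H(Y|X) = Σ_x P(x)·H(Y|X=x):
  X=0: P(X=0) = 4/33, P(Y|X=0) = (0, 3/4, 1/4) → H(Y|X=0) = 0.81128
  X=1: P(X=1) = 26/33, P(Y|X=1) = (1/26, 9/13, 7/26) → H(Y|X=1) = 1.05774
  X=2: P(X=2) = 1/33, P(Y|X=2) = (0, 1, 0) → H(Y|X=2) = 0.00000
  X=3: P(X=3) = 2/33, P(Y|X=3) = (0, 1/2, 1/2) → H(Y|X=3) = 1.00000
H(Y|X) = (4/33)·0.81128 + (26/33)·1.05774 + (1/33)·0.00000 + (2/33)·1.00000 = 0.9923 bits

H(X,Y) = -Σ_{x,y} P(x,y) log₂ P(x,y). Per-cell terms -P(x,y)·log₂P(x,y):
  X=0: 0.00000, 0.31449, 0.15286
  X=1: 0.15286, 0.47698, 0.47452
  X=2: 0.00000, 0.15286, 0.00000
  X=3: 0.00000, 0.15286, 0.15286
  (cells with P = 0 contribute 0)
Sum of the 12 terms: H(X,Y) = 2.0303 bits

Chain rule check:
  H(X) + H(Y|X) = 1.0380 + 0.9923 = 2.0303 bits
  H(X,Y) = 2.0303 bits
✓ Chain rule verified.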